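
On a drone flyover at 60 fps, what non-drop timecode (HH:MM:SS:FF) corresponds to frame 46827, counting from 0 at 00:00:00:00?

46827 ÷ 60 = 780 full seconds, remainder 27 frames.
780 s = 0 h 13 min 0 s.
Timecode: 00:13:00:27.

00:13:00:27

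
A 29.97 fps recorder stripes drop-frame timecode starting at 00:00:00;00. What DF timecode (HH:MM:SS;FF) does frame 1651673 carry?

Each 10-minute DF block holds 10 × 60 × 30 − 9 × 2 = 17982 frames. 1651673 ÷ 17982 → 91 full blocks, remainder 15311.
Within the partial block the first minute is 1800 frames and each further minute 1798, so 8 further minute boundaries passed. Total skipped labels = 18 × 91 + 2 × 8 = 1654.
Non-drop label index = 1651673 + 1654 = 1653327; at 30 labels/s that is 15:18:30:27, i.e. DF 15:18:30;27.

15:18:30;27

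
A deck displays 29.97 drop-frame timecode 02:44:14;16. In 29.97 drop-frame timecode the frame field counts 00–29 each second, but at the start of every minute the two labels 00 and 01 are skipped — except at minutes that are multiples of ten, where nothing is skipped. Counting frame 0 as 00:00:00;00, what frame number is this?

As if non-drop at 30 labels/s: (2 × 3600 + 44 × 60 + 14) × 30 + 16 = 295636.
Minute boundaries passed: 164; those not divisible by 10: 164 − 16 = 148; dropped labels = 2 × 148 = 296.
Actual frame index = 295636 − 296 = 295340.

295340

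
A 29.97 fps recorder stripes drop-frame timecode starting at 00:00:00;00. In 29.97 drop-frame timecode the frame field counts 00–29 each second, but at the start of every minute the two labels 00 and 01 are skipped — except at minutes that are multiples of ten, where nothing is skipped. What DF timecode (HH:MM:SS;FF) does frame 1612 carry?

Each 10-minute DF block holds 10 × 60 × 30 − 9 × 2 = 17982 frames. 1612 ÷ 17982 → 0 full blocks, remainder 1612.
Within the partial block the first minute is 1800 frames and each further minute 1798, so 0 further minute boundaries passed. Total skipped labels = 18 × 0 + 2 × 0 = 0.
Non-drop label index = 1612 + 0 = 1612; at 30 labels/s that is 00:00:53:22, i.e. DF 00:00:53;22.

00:00:53;22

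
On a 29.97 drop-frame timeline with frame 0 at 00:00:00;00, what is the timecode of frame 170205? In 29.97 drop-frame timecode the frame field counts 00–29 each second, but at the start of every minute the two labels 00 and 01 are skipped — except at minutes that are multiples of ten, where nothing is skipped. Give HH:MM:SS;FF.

01:34:39;05

Ten DF minutes hold 17982 frames, so frame 170205 lies in block 9 (frames 161838–179819) with 8367 frames into that block.
The block's first minute is 1800 frames and the rest 1798 each; 8367 frames reaches minute 4, so 9 × 18 + 4 × 2 = 170 labels have been skipped so far.
Adding those back, label number 170205 + 170 = 170375 at 30 labels/s is 5679 s + 5 f = 1 h 34 min 39 s frame 5, i.e. 01:34:39;05.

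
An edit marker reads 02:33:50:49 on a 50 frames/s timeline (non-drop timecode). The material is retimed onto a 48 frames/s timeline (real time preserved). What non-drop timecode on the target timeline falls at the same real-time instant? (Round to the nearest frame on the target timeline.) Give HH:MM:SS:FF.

02:33:50:47

Source frame index: (2×3600 + 33×60 + 50) × 50 + 49 = 461549.
Real time: 461549 / (50) = 461549/50 s.
Target frame: (461549/50) × (48) = 11077176/25 ≈ 443087.040 → 443087.
At 48 labels/s: frame 443087 → 02:33:50:47.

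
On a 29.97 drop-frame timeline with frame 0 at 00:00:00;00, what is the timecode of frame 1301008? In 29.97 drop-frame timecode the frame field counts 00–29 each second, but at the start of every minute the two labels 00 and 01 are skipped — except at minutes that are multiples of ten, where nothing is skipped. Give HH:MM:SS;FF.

12:03:30;10

Each 10-minute DF block holds 10 × 60 × 30 − 9 × 2 = 17982 frames. 1301008 ÷ 17982 → 72 full blocks, remainder 6304.
Within the partial block the first minute is 1800 frames and each further minute 1798, so 3 further minute boundaries passed. Total skipped labels = 18 × 72 + 2 × 3 = 1302.
Non-drop label index = 1301008 + 1302 = 1302310; at 30 labels/s that is 12:03:30:10, i.e. DF 12:03:30;10.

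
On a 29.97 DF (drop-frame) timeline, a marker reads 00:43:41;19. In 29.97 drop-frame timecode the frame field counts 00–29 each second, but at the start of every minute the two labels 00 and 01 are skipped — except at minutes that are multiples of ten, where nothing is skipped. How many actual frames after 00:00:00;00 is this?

78571

As if non-drop at 30 labels/s: (0 × 3600 + 43 × 60 + 41) × 30 + 19 = 78649.
Minute boundaries passed: 43; those not divisible by 10: 43 − 4 = 39; dropped labels = 2 × 39 = 78.
Actual frame index = 78649 − 78 = 78571.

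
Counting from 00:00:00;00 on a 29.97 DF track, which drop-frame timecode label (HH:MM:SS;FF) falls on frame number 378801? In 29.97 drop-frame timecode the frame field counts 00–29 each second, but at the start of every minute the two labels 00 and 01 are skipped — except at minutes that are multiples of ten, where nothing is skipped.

03:30:39;09

Each 10-minute DF block holds 10 × 60 × 30 − 9 × 2 = 17982 frames. 378801 ÷ 17982 → 21 full blocks, remainder 1179.
Within the partial block the first minute is 1800 frames and each further minute 1798, so 0 further minute boundaries passed. Total skipped labels = 18 × 21 + 2 × 0 = 378.
Non-drop label index = 378801 + 378 = 379179; at 30 labels/s that is 03:30:39:09, i.e. DF 03:30:39;09.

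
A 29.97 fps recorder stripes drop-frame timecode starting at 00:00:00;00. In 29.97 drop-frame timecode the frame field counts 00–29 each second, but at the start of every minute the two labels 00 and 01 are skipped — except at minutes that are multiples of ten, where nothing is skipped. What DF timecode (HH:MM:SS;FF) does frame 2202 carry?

00:01:13;14

Ten DF minutes hold 17982 frames, so frame 2202 lies in block 0 (frames 0–17981) with 2202 frames into that block.
The block's first minute is 1800 frames and the rest 1798 each; 2202 frames reaches minute 1, so 0 × 18 + 1 × 2 = 2 labels have been skipped so far.
Adding those back, label number 2202 + 2 = 2204 at 30 labels/s is 73 s + 14 f = 0 h 1 min 13 s frame 14, i.e. 00:01:13;14.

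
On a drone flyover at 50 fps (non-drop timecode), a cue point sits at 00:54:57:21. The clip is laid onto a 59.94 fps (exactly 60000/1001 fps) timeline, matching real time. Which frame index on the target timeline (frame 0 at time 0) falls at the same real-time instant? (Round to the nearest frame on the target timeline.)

Source frame index: (0×3600 + 54×60 + 57) × 50 + 21 = 164871.
Real time: 164871 / (50) = 164871/50 s.
Target frame: (164871/50) × (60000/1001) = 28263600/143 ≈ 197647.552 → 197648.

frame 197648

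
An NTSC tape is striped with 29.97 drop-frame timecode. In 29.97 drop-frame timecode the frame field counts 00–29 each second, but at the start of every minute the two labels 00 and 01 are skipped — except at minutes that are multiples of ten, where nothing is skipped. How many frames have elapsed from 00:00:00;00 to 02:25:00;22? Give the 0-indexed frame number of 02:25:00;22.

As if non-drop at 30 labels/s: (2 × 3600 + 25 × 60 + 0) × 30 + 22 = 261022.
Minute boundaries passed: 145; those not divisible by 10: 145 − 14 = 131; dropped labels = 2 × 131 = 262.
Actual frame index = 261022 − 262 = 260760.

260760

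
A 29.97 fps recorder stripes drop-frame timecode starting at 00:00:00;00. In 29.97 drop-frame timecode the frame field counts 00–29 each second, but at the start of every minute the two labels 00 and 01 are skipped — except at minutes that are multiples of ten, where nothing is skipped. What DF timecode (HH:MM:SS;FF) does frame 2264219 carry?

20:59:09;17

Ten DF minutes hold 17982 frames, so frame 2264219 lies in block 125 (frames 2247750–2265731) with 16469 frames into that block.
The block's first minute is 1800 frames and the rest 1798 each; 16469 frames reaches minute 9, so 125 × 18 + 9 × 2 = 2268 labels have been skipped so far.
Adding those back, label number 2264219 + 2268 = 2266487 at 30 labels/s is 75549 s + 17 f = 20 h 59 min 9 s frame 17, i.e. 20:59:09;17.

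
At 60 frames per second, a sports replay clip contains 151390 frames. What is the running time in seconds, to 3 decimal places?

Running time = 151390 × 1/60 = 15139/6 s ≈ 2523.167 s.

2523.167 seconds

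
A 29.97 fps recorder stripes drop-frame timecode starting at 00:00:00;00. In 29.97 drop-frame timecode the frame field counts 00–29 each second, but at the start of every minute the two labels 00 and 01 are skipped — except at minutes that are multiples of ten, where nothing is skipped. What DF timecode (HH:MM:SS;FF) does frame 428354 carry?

03:58:12;24

Each 10-minute DF block holds 10 × 60 × 30 − 9 × 2 = 17982 frames. 428354 ÷ 17982 → 23 full blocks, remainder 14768.
Within the partial block the first minute is 1800 frames and each further minute 1798, so 8 further minute boundaries passed. Total skipped labels = 18 × 23 + 2 × 8 = 430.
Non-drop label index = 428354 + 430 = 428784; at 30 labels/s that is 03:58:12:24, i.e. DF 03:58:12;24.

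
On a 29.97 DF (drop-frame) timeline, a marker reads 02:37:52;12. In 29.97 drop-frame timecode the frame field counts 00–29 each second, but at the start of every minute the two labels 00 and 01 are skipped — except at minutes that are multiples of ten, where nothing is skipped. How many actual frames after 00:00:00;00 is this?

283888

Complete 10-minute blocks: 15, each 17982 frames → 269730.
Remaining 7 whole minutes in the current block: 1800 + 6 × 1798 = 12588 frames.
Within the current minute: 52 × 30 + 12 − 2 = 1570 (labels ;00/;01 skipped at this minute). Total = 269730 + 12588 + 1570 = 283888.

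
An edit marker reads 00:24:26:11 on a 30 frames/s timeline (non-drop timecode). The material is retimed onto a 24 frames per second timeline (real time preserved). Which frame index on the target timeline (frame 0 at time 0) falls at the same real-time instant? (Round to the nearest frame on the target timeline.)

Source frame index: (0×3600 + 24×60 + 26) × 30 + 11 = 43991.
Real time: 43991 / (30) = 43991/30 s.
Target frame: (43991/30) × (24) = 175964/5 ≈ 35192.800 → 35193.

frame 35193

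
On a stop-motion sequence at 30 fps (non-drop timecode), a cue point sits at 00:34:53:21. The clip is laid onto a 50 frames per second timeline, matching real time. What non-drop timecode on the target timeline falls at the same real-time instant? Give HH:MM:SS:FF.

00:34:53:35

Source frame index: (0×3600 + 34×60 + 53) × 30 + 21 = 62811.
Real time: 62811 / (30) = 20937/10 s.
Target frame: (20937/10) × (50) = 104685.
At 50 labels/s: frame 104685 → 00:34:53:35.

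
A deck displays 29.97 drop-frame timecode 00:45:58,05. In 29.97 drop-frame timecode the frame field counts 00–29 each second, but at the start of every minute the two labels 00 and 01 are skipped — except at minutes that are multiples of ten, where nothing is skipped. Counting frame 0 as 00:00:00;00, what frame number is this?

Complete 10-minute blocks: 4, each 17982 frames → 71928.
Remaining 5 whole minutes in the current block: 1800 + 4 × 1798 = 8992 frames.
Within the current minute: 58 × 30 + 5 − 2 = 1743 (labels ;00/;01 skipped at this minute). Total = 71928 + 8992 + 1743 = 82663.

82663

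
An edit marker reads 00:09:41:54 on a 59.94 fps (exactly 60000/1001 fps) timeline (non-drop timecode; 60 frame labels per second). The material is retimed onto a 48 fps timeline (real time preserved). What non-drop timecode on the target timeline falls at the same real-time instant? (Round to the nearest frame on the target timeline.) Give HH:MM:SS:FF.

Source frame index: (0×3600 + 9×60 + 41) × 60 + 54 = 34914.
Real time: 34914 / (60000/1001) = 5824819/10000 s.
Target frame: (5824819/10000) × (48) = 17474457/625 ≈ 27959.131 → 27959.
At 48 labels/s: frame 27959 → 00:09:42:23.

00:09:42:23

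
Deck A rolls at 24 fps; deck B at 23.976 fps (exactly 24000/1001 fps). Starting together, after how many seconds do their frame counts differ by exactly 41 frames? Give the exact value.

The gap grows by |24000/1001 − 24| = 24/1001 frames per second.
Time for a 41-frame gap: 41 ÷ (24/1001) = 41041/24 s.

41041/24 seconds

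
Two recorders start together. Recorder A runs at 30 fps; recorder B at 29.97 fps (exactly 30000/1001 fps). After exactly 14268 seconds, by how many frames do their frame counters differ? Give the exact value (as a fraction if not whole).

A emits 30 × 14268 = 428040 frames; B emits 30000/1001 × 14268 = 428040000/1001.
Difference = 428040/1001 frames (≈ 427.6124); B is behind A.

428040/1001 frames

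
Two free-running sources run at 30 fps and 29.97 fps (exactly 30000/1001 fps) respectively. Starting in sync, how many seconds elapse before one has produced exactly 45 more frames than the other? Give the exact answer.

The gap grows by |30000/1001 − 30| = 30/1001 frames per second.
Time for a 45-frame gap: 45 ÷ (30/1001) = 1501.5 s.

1501.5 seconds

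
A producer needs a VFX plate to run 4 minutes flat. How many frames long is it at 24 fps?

4 min = 240 s.
Frames = 240 × 24 = 5760.

5760 frames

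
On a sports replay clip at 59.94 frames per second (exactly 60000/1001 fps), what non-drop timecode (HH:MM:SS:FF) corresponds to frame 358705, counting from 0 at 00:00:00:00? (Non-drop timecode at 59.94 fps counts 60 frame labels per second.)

01:39:38:25

358705 ÷ 60 = 5978 full seconds, remainder 25 frames.
5978 s = 1 h 39 min 38 s.
Timecode: 01:39:38:25.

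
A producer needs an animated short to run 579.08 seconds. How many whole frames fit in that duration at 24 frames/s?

13897 frames

Frames = 579.08 × 24 = 347448/25 ≈ 13897.9200.
Complete frames: 13897.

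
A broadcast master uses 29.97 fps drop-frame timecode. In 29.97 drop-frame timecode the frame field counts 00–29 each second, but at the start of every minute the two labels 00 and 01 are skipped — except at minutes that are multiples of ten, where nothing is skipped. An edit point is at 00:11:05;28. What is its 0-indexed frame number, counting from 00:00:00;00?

19958

Complete 10-minute blocks: 1, each 17982 frames → 17982.
Remaining 1 whole minute in the current block: 1800 + 0 × 1798 = 1800 frames.
Within the current minute: 5 × 30 + 28 − 2 = 176 (labels ;00/;01 skipped at this minute). Total = 17982 + 1800 + 176 = 19958.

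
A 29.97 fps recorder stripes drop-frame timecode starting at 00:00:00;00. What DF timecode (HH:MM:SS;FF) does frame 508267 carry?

Each 10-minute DF block holds 10 × 60 × 30 − 9 × 2 = 17982 frames. 508267 ÷ 17982 → 28 full blocks, remainder 4771.
Within the partial block the first minute is 1800 frames and each further minute 1798, so 2 further minute boundaries passed. Total skipped labels = 18 × 28 + 2 × 2 = 508.
Non-drop label index = 508267 + 508 = 508775; at 30 labels/s that is 04:42:39:05, i.e. DF 04:42:39;05.

04:42:39;05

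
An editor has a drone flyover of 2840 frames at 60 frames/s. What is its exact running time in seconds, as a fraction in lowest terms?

Running time = 2840 ÷ (60) = 2840 × 1/60 = 142/3 s.

142/3 seconds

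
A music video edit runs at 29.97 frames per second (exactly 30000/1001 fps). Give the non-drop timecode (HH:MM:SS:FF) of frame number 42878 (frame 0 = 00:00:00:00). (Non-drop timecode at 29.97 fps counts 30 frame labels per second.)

42878 ÷ 30 = 1429 full seconds, remainder 8 frames.
1429 s = 0 h 23 min 49 s.
Timecode: 00:23:49:08.

00:23:49:08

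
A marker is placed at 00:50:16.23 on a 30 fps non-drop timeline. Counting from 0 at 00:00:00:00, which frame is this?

Total seconds to the label: (0 × 3600 + 50 × 60 + 16) = 3016.
Frame index = 3016 × 30 + 23 = 90503.

frame 90503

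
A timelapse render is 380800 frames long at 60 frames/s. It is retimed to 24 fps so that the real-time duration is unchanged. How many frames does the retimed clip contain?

Target frames = source frames × (target rate / source rate) = 380800 × (24)/(60) = 380800 × 2/5 = 152320.

152320 frames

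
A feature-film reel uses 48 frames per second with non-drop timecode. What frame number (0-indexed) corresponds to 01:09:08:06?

Total seconds to the label: (1 × 3600 + 9 × 60 + 8) = 4148.
Frame index = 4148 × 48 + 6 = 199110.

199110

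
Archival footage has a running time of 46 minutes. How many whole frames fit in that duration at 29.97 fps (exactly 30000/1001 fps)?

82717 frames

46 min = 2760 s.
Frames = 2760 × 30000/1001 = 82800000/1001 ≈ 82717.2827.
Complete frames: 82717.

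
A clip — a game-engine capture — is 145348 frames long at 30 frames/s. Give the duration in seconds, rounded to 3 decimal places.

4844.933 seconds

Running time = 145348 × 1/30 = 72674/15 s ≈ 4844.933 s.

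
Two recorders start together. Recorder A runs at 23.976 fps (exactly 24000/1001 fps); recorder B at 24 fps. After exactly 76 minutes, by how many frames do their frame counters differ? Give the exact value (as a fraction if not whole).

76 min = 4560 s.
A emits 24000/1001 × 4560 = 109440000/1001 frames; B emits 24 × 4560 = 109440.
Difference = 109440/1001 frames (≈ 109.3307); B is ahead of A.

109440/1001 frames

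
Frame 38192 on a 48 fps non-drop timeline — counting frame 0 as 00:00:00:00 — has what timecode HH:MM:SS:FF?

00:13:15:32

38192 ÷ 48 = 795 full seconds, remainder 32 frames.
795 s = 0 h 13 min 15 s.
Timecode: 00:13:15:32.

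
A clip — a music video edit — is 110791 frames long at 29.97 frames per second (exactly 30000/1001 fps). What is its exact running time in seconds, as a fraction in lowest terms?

Running time = 110791 ÷ (30000/1001) = 110791 × 1001/30000 = 110901791/30000 s.

110901791/30000 seconds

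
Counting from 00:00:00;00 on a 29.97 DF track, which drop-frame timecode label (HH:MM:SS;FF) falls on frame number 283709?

02:37:46;13

Ten DF minutes hold 17982 frames, so frame 283709 lies in block 15 (frames 269730–287711) with 13979 frames into that block.
The block's first minute is 1800 frames and the rest 1798 each; 13979 frames reaches minute 7, so 15 × 18 + 7 × 2 = 284 labels have been skipped so far.
Adding those back, label number 283709 + 284 = 283993 at 30 labels/s is 9466 s + 13 f = 2 h 37 min 46 s frame 13, i.e. 02:37:46;13.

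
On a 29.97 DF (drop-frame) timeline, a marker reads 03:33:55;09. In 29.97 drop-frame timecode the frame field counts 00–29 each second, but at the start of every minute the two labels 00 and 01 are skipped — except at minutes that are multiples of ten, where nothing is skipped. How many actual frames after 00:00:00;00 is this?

384675

Complete 10-minute blocks: 21, each 17982 frames → 377622.
Remaining 3 whole minutes in the current block: 1800 + 2 × 1798 = 5396 frames.
Within the current minute: 55 × 30 + 9 − 2 = 1657 (labels ;00/;01 skipped at this minute). Total = 377622 + 5396 + 1657 = 384675.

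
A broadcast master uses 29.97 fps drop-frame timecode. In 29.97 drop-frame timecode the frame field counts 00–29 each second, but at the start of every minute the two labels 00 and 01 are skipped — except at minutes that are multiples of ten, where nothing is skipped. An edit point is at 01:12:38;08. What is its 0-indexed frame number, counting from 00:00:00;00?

130618

As if non-drop at 30 labels/s: (1 × 3600 + 12 × 60 + 38) × 30 + 8 = 130748.
Minute boundaries passed: 72; those not divisible by 10: 72 − 7 = 65; dropped labels = 2 × 65 = 130.
Actual frame index = 130748 − 130 = 130618.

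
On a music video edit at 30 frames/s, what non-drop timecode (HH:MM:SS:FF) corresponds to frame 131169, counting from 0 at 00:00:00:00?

01:12:52:09

131169 ÷ 30 = 4372 full seconds, remainder 9 frames.
4372 s = 1 h 12 min 52 s.
Timecode: 01:12:52:09.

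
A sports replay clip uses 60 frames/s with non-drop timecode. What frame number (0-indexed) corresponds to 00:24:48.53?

89333

Total seconds to the label: (0 × 3600 + 24 × 60 + 48) = 1488.
Frame index = 1488 × 60 + 53 = 89333.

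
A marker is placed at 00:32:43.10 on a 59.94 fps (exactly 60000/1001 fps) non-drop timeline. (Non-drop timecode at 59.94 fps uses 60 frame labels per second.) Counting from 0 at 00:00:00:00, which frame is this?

frame 117790

Total seconds to the label: (0 × 3600 + 32 × 60 + 43) = 1963.
Frame index = 1963 × 60 + 10 = 117790.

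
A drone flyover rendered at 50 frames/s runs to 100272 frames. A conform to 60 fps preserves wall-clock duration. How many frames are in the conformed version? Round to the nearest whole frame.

Frames at target rate = 100272 × (60) / (50) = 601632/5 ≈ 120326.400.
Nearest whole frame: 120326.

120326 frames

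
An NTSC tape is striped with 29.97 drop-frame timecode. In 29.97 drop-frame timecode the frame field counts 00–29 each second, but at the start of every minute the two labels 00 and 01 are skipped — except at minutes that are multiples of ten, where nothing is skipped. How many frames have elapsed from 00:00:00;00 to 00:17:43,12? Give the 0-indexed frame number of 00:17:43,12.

Complete 10-minute blocks: 1, each 17982 frames → 17982.
Remaining 7 whole minutes in the current block: 1800 + 6 × 1798 = 12588 frames.
Within the current minute: 43 × 30 + 12 − 2 = 1300 (labels ;00/;01 skipped at this minute). Total = 17982 + 12588 + 1300 = 31870.

31870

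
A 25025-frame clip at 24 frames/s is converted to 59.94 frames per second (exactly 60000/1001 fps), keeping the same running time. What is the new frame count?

Target frames = source frames × (target rate / source rate) = 25025 × (60000/1001)/(24) = 25025 × 2500/1001 = 62500.

62500 frames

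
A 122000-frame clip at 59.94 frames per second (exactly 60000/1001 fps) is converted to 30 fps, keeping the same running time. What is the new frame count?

Target frames = source frames × (target rate / source rate) = 122000 × (30)/(60000/1001) = 122000 × 1001/2000 = 61061.

61061 frames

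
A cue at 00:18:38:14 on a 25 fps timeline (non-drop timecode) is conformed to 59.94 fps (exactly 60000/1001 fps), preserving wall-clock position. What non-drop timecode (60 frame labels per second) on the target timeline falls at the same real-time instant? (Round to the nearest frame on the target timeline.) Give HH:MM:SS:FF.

Source frame index: (0×3600 + 18×60 + 38) × 25 + 14 = 27964.
Real time: 27964 / (25) = 27964/25 s.
Target frame: (27964/25) × (60000/1001) = 67113600/1001 ≈ 67046.553 → 67047.
At 60 labels/s: frame 67047 → 00:18:37:27.

00:18:37:27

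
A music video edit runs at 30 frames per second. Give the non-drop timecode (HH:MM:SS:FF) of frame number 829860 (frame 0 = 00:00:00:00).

829860 ÷ 30 = 27662 full seconds, remainder 0 frames.
27662 s = 7 h 41 min 2 s.
Timecode: 07:41:02:00.

07:41:02:00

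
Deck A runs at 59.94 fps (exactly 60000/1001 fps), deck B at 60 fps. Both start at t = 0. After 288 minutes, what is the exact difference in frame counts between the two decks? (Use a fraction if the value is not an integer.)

288 min = 17280 s.
A emits 60000/1001 × 17280 = 1036800000/1001 frames; B emits 60 × 17280 = 1036800.
Difference = 1036800/1001 frames (≈ 1035.7642); B is ahead of A.

1036800/1001 frames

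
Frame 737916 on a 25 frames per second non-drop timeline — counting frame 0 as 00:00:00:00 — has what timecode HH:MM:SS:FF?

08:11:56:16

737916 ÷ 25 = 29516 full seconds, remainder 16 frames.
29516 s = 8 h 11 min 56 s.
Timecode: 08:11:56:16.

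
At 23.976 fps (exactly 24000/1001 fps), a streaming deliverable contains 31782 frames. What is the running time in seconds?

Running time = 31782 / (24000/1001) = 1325.57425 s.

1325.57425 seconds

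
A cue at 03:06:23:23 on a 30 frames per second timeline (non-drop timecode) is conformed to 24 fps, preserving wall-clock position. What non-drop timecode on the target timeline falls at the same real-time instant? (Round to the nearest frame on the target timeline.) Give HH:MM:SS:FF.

Source frame index: (3×3600 + 6×60 + 23) × 30 + 23 = 335513.
Real time: 335513 / (30) = 335513/30 s.
Target frame: (335513/30) × (24) = 1342052/5 ≈ 268410.400 → 268410.
At 24 labels/s: frame 268410 → 03:06:23:18.

03:06:23:18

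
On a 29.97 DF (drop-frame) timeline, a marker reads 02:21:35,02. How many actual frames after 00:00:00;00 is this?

254598

Complete 10-minute blocks: 14, each 17982 frames → 251748.
Remaining 1 whole minute in the current block: 1800 + 0 × 1798 = 1800 frames.
Within the current minute: 35 × 30 + 2 − 2 = 1050 (labels ;00/;01 skipped at this minute). Total = 251748 + 1800 + 1050 = 254598.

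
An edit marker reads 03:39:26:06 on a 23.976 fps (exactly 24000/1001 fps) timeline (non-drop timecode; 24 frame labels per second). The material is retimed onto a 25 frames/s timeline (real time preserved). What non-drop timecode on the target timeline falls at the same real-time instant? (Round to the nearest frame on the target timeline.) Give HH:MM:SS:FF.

Source frame index: (3×3600 + 39×60 + 26) × 24 + 6 = 315990.
Real time: 315990 / (24000/1001) = 10543533/800 s.
Target frame: (10543533/800) × (25) = 10543533/32 ≈ 329485.406 → 329485.
At 25 labels/s: frame 329485 → 03:39:39:10.

03:39:39:10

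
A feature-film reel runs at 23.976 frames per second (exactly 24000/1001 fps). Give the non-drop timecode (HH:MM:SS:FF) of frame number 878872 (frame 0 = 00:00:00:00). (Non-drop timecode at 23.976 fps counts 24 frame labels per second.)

10:10:19:16

878872 ÷ 24 = 36619 full seconds, remainder 16 frames.
36619 s = 10 h 10 min 19 s.
Timecode: 10:10:19:16.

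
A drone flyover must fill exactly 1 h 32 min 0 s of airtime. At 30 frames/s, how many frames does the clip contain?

1 h 32 min 0 s = 5520 s.
Frames = 5520 × 30 = 165600.

165600 frames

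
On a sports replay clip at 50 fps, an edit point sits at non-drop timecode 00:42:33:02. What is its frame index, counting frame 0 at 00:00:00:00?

127652

Total seconds to the label: (0 × 3600 + 42 × 60 + 33) = 2553.
Frame index = 2553 × 50 + 2 = 127652.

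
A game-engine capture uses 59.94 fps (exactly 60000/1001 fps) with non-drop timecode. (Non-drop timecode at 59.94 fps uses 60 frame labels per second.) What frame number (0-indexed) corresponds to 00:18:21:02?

Total seconds to the label: (0 × 3600 + 18 × 60 + 21) = 1101.
Frame index = 1101 × 60 + 2 = 66062.

frame 66062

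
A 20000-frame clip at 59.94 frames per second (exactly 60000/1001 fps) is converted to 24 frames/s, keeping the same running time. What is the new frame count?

8008 frames

Target frames = source frames × (target rate / source rate) = 20000 × (24)/(60000/1001) = 20000 × 1001/2500 = 8008.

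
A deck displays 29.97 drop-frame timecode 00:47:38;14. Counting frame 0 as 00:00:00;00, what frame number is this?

85668

Complete 10-minute blocks: 4, each 17982 frames → 71928.
Remaining 7 whole minutes in the current block: 1800 + 6 × 1798 = 12588 frames.
Within the current minute: 38 × 30 + 14 − 2 = 1152 (labels ;00/;01 skipped at this minute). Total = 71928 + 12588 + 1152 = 85668.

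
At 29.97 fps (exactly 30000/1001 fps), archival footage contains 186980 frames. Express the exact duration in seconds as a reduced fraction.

9358349/1500 seconds

Running time = 186980 ÷ (30000/1001) = 186980 × 1001/30000 = 9358349/1500 s.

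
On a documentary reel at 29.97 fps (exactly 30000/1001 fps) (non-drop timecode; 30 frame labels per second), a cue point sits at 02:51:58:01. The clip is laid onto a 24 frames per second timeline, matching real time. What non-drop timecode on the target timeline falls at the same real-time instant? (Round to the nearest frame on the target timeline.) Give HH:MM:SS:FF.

02:52:08:08

Source frame index: (2×3600 + 51×60 + 58) × 30 + 1 = 309541.
Real time: 309541 / (30000/1001) = 309850541/30000 s.
Target frame: (309850541/30000) × (24) = 309850541/1250 ≈ 247880.433 → 247880.
At 24 labels/s: frame 247880 → 02:52:08:08.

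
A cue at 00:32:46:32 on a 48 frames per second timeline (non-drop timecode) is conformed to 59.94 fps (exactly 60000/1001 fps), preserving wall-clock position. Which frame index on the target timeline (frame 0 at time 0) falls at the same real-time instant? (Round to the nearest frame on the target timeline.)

Source frame index: (0×3600 + 32×60 + 46) × 48 + 32 = 94400.
Real time: 94400 / (48) = 5900/3 s.
Target frame: (5900/3) × (60000/1001) = 118000000/1001 ≈ 117882.118 → 117882.

frame 117882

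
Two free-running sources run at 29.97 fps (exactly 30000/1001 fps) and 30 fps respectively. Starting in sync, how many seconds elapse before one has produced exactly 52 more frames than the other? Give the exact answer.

26026/15 seconds

The gap grows by |30 − 30000/1001| = 30/1001 frames per second.
Time for a 52-frame gap: 52 ÷ (30/1001) = 26026/15 s.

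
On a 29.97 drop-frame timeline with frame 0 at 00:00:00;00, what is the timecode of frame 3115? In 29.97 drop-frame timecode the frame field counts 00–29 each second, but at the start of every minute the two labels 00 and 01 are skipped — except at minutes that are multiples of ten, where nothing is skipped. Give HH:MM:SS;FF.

00:01:43;27

Ten DF minutes hold 17982 frames, so frame 3115 lies in block 0 (frames 0–17981) with 3115 frames into that block.
The block's first minute is 1800 frames and the rest 1798 each; 3115 frames reaches minute 1, so 0 × 18 + 1 × 2 = 2 labels have been skipped so far.
Adding those back, label number 3115 + 2 = 3117 at 30 labels/s is 103 s + 27 f = 0 h 1 min 43 s frame 27, i.e. 00:01:43;27.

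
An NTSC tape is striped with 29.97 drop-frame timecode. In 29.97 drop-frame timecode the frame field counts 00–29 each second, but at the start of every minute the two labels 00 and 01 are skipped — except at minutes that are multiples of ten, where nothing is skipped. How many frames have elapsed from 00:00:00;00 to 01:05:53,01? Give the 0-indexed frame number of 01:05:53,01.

As if non-drop at 30 labels/s: (1 × 3600 + 5 × 60 + 53) × 30 + 1 = 118591.
Minute boundaries passed: 65; those not divisible by 10: 65 − 6 = 59; dropped labels = 2 × 59 = 118.
Actual frame index = 118591 − 118 = 118473.

118473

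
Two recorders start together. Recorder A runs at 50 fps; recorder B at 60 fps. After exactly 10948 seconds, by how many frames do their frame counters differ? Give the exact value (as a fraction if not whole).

109480 frames

A emits 50 × 10948 = 547400 frames; B emits 60 × 10948 = 656880.
Difference = 109480 frames; B is ahead of A.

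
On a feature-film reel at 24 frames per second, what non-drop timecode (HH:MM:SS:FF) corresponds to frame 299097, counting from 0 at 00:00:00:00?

299097 ÷ 24 = 12462 full seconds, remainder 9 frames.
12462 s = 3 h 27 min 42 s.
Timecode: 03:27:42:09.

03:27:42:09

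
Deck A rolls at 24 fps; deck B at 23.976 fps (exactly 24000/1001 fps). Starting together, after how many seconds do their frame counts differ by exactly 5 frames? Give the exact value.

5005/24 seconds

The gap grows by |24000/1001 − 24| = 24/1001 frames per second.
Time for a 5-frame gap: 5 ÷ (24/1001) = 5005/24 s.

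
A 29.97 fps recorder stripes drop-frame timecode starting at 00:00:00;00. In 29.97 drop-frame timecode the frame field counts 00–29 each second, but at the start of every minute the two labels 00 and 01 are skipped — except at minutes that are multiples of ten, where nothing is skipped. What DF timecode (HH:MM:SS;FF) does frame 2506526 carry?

Ten DF minutes hold 17982 frames, so frame 2506526 lies in block 139 (frames 2499498–2517479) with 7028 frames into that block.
The block's first minute is 1800 frames and the rest 1798 each; 7028 frames reaches minute 3, so 139 × 18 + 3 × 2 = 2508 labels have been skipped so far.
Adding those back, label number 2506526 + 2508 = 2509034 at 30 labels/s is 83634 s + 14 f = 23 h 13 min 54 s frame 14, i.e. 23:13:54;14.

23:13:54;14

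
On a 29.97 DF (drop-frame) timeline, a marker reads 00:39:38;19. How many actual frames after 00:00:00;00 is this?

71287

Complete 10-minute blocks: 3, each 17982 frames → 53946.
Remaining 9 whole minutes in the current block: 1800 + 8 × 1798 = 16184 frames.
Within the current minute: 38 × 30 + 19 − 2 = 1157 (labels ;00/;01 skipped at this minute). Total = 53946 + 16184 + 1157 = 71287.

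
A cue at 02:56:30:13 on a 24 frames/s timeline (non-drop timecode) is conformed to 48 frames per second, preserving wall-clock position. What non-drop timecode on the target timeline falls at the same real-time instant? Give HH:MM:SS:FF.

02:56:30:26

Source frame index: (2×3600 + 56×60 + 30) × 24 + 13 = 254173.
Real time: 254173 / (24) = 254173/24 s.
Target frame: (254173/24) × (48) = 508346.
At 48 labels/s: frame 508346 → 02:56:30:26.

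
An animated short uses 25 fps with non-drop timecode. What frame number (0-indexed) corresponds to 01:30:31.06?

135781

Total seconds to the label: (1 × 3600 + 30 × 60 + 31) = 5431.
Frame index = 5431 × 25 + 6 = 135781.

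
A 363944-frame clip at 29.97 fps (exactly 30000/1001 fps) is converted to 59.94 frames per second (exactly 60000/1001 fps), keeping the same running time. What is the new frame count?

727888 frames

Frames at target rate = 363944 × (60000/1001) / (30000/1001) = 727888.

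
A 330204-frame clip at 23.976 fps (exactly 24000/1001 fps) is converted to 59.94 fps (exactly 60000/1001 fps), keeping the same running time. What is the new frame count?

825510 frames

Target frames = source frames × (target rate / source rate) = 330204 × (60000/1001)/(24000/1001) = 330204 × 5/2 = 825510.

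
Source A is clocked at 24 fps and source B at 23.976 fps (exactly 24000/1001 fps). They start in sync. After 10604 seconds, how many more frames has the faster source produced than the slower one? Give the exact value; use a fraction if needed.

A emits 24 × 10604 = 254496 frames; B emits 24000/1001 × 10604 = 23136000/91.
Difference = 23136/91 frames (≈ 254.2418); B is behind A.

23136/91 frames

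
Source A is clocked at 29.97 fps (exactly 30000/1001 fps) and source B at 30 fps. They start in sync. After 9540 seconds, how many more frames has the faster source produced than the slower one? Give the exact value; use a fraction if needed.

286200/1001 frames

A emits 30000/1001 × 9540 = 286200000/1001 frames; B emits 30 × 9540 = 286200.
Difference = 286200/1001 frames (≈ 285.9141); B is ahead of A.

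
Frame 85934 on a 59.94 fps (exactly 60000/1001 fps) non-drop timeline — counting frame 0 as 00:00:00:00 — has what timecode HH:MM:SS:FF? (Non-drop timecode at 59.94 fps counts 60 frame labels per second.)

85934 ÷ 60 = 1432 full seconds, remainder 14 frames.
1432 s = 0 h 23 min 52 s.
Timecode: 00:23:52:14.

00:23:52:14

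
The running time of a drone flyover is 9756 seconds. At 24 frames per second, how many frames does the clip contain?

234144 frames

Frames = 9756 × 24 = 234144.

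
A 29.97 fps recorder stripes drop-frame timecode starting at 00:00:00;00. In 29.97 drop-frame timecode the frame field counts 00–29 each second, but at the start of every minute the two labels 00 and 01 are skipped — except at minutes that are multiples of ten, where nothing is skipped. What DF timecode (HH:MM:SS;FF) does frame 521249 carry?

04:49:52;11

Each 10-minute DF block holds 10 × 60 × 30 − 9 × 2 = 17982 frames. 521249 ÷ 17982 → 28 full blocks, remainder 17753.
Within the partial block the first minute is 1800 frames and each further minute 1798, so 9 further minute boundaries passed. Total skipped labels = 18 × 28 + 2 × 9 = 522.
Non-drop label index = 521249 + 522 = 521771; at 30 labels/s that is 04:49:52:11, i.e. DF 04:49:52;11.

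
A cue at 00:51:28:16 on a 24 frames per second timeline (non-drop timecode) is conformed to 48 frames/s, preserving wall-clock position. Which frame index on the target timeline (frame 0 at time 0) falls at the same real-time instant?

Source frame index: (0×3600 + 51×60 + 28) × 24 + 16 = 74128.
Real time: 74128 / (24) = 9266/3 s.
Target frame: (9266/3) × (48) = 148256.

frame 148256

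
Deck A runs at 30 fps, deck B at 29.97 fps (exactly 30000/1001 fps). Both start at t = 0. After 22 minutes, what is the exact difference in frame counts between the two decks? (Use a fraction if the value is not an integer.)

22 min = 1320 s.
A emits 30 × 1320 = 39600 frames; B emits 30000/1001 × 1320 = 3600000/91.
Difference = 3600/91 frames (≈ 39.5604); B is behind A.

3600/91 frames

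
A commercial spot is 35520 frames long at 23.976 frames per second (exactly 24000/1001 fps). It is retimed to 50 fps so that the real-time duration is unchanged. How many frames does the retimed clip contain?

Target frames = source frames × (target rate / source rate) = 35520 × (50)/(24000/1001) = 35520 × 1001/480 = 74074.

74074 frames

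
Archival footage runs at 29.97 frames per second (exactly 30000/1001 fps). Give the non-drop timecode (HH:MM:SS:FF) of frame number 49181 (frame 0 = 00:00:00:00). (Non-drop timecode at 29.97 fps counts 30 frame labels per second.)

49181 ÷ 30 = 1639 full seconds, remainder 11 frames.
1639 s = 0 h 27 min 19 s.
Timecode: 00:27:19:11.

00:27:19:11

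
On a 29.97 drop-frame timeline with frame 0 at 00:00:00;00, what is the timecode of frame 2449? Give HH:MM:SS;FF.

00:01:21;21

Ten DF minutes hold 17982 frames, so frame 2449 lies in block 0 (frames 0–17981) with 2449 frames into that block.
The block's first minute is 1800 frames and the rest 1798 each; 2449 frames reaches minute 1, so 0 × 18 + 1 × 2 = 2 labels have been skipped so far.
Adding those back, label number 2449 + 2 = 2451 at 30 labels/s is 81 s + 21 f = 0 h 1 min 21 s frame 21, i.e. 00:01:21;21.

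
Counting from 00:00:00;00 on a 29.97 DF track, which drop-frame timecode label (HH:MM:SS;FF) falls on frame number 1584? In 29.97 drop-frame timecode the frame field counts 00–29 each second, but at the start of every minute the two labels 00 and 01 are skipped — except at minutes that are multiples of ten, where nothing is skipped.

00:00:52;24

Ten DF minutes hold 17982 frames, so frame 1584 lies in block 0 (frames 0–17981) with 1584 frames into that block.
The block's first minute is 1800 frames and the rest 1798 each; 1584 frames reaches minute 0, so 0 × 18 + 0 × 2 = 0 labels have been skipped so far.
Adding those back, label number 1584 + 0 = 1584 at 30 labels/s is 52 s + 24 f = 0 h 0 min 52 s frame 24, i.e. 00:00:52;24.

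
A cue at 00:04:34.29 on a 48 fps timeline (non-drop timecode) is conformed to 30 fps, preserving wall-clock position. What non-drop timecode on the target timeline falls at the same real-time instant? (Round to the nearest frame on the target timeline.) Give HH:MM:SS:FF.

Source frame index: (0×3600 + 4×60 + 34) × 48 + 29 = 13181.
Real time: 13181 / (48) = 13181/48 s.
Target frame: (13181/48) × (30) = 65905/8 ≈ 8238.125 → 8238.
At 30 labels/s: frame 8238 → 00:04:34:18.

00:04:34:18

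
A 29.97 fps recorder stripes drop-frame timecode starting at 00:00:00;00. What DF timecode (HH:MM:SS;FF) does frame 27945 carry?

Each 10-minute DF block holds 10 × 60 × 30 − 9 × 2 = 17982 frames. 27945 ÷ 17982 → 1 full block, remainder 9963.
Within the partial block the first minute is 1800 frames and each further minute 1798, so 5 further minute boundaries passed. Total skipped labels = 18 × 1 + 2 × 5 = 28.
Non-drop label index = 27945 + 28 = 27973; at 30 labels/s that is 00:15:32:13, i.e. DF 00:15:32;13.

00:15:32;13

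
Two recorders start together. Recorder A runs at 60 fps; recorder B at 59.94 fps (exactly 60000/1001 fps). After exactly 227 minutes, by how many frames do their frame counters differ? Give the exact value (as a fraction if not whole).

227 min = 13620 s.
A emits 60 × 13620 = 817200 frames; B emits 60000/1001 × 13620 = 817200000/1001.
Difference = 817200/1001 frames (≈ 816.3836); B is behind A.

817200/1001 frames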